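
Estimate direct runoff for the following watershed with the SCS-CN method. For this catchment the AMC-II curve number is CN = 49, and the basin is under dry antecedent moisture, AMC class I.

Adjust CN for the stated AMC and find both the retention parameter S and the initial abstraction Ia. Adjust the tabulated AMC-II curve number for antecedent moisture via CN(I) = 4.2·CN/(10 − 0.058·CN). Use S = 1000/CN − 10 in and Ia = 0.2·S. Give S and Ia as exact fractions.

Dry (AMC I): CN(I) = 4.2·49/(10 − 0.058·49) = (1029/5)/(3579/500) = 34300/1193 ≈ 28.751
Retention S: 1000/CN − 10 with CN=28.751 → S = 8500/343 ≈ 24.781 in
Ia = 0.2·(8500/343) = 1700/343 in ≈ 4.956 in

S = 8500/343 in ≈ 24.781 in; Ia = 1700/343 in ≈ 4.956 in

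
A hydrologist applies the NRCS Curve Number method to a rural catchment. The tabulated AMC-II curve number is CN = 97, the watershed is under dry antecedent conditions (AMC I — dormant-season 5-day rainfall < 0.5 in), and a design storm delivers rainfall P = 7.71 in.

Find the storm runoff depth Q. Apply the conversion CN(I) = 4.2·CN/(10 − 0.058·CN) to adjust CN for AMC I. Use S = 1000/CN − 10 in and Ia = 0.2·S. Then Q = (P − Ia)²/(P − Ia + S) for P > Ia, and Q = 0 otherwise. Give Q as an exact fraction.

CN(I) from CN(II)=97: (4.2·97)/(10 − 0.058·97) = 67900/729 ≈ 93.141
Max retention: S = 1000/(67900/729) − 10 = 500/679 in (≈ 0.736 in)
Initial abstraction Ia = S/5 = (500/679)/5 = 100/679 ≈ 0.147 in
P − Ia = 7.710 − 0.147 = 513509/67900 ≈ 7.563 in (> 0, runoff occurs)
Runoff Q = (P−Ia)²/(P−Ia+S) = (7.563)²/(7.563+0.736) = 263691493081/38262261100 ≈ 6.892 in

Q = 263691493081/38262261100 in ≈ 6.892 in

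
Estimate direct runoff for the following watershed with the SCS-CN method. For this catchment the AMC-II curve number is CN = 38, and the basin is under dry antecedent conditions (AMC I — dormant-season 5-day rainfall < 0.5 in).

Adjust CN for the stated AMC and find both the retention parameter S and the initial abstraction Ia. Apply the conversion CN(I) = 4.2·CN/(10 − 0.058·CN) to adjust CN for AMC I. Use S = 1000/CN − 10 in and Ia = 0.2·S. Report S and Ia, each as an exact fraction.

S = 15500/399 in ≈ 38.847 in; Ia = 3100/399 in ≈ 7.769 in

CN(I) from CN(II)=38: (4.2·38)/(10 − 0.058·38) = 39900/1949 ≈ 20.472
Max retention: S = 1000/(39900/1949) − 10 = 15500/399 in (≈ 38.847 in)
Ia = 0.2S: 0.2·38.847 = 7.769 in (exactly 3100/399)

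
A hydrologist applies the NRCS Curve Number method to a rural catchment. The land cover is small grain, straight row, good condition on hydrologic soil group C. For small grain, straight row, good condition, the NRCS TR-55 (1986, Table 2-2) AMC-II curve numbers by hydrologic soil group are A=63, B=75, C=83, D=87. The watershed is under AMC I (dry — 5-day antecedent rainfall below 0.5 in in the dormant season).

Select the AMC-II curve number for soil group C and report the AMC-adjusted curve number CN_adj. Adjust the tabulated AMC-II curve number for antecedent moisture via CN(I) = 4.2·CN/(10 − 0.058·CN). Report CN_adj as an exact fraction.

NRCS table: small grain, straight row, good condition, soil group C → CN(II) = 83
Adjust CN=83 to AMC I: 4.2·83/(10 − 0.058·83) → (1743/5) ÷ (2593/500) = 174300/2593 ≈ 67.219

CN_adj = 174300/2593 ≈ 67.219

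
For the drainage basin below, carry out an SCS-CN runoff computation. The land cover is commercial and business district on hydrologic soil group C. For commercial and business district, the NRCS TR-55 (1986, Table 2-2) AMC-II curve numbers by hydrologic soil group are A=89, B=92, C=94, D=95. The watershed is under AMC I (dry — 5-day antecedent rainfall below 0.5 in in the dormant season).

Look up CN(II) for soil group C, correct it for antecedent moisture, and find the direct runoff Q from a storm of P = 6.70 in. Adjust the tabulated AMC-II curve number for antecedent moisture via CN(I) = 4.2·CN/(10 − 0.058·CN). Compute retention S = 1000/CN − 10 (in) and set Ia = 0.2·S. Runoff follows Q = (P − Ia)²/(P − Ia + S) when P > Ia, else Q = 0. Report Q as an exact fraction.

Q = 442807849/85681470 in ≈ 5.168 in

NRCS table: commercial and business district, soil group C → CN(II) = 94
Adjust CN=94 to AMC I: 4.2·94/(10 − 0.058·94) → (1974/5) ÷ (1137/250) = 32900/379 ≈ 86.807
Retention S: 1000/CN − 10 with CN=86.807 → S = 500/329 ≈ 1.520 in
Ia = 0.2S: 0.2·1.520 = 0.304 in (exactly 100/329)
Excess rainfall: 6.700 − 0.304 = 6.396 in; P > Ia so Q > 0
Q = (21043/3290)²/((21043/3290) + 500/329) = (442807849/10824100)/(26043/3290) = 442807849/85681470 in ≈ 5.168 in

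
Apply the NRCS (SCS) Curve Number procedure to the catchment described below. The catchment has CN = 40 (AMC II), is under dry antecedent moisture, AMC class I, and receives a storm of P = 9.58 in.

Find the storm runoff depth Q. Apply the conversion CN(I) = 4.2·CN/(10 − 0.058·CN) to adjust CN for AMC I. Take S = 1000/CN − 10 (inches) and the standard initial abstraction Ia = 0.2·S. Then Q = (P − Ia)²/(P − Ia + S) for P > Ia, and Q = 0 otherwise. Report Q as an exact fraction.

Dry (AMC I): CN(I) = 4.2·40/(10 − 0.058·40) = 168/(192/25) = 175/8 ≈ 21.875
S = 1000/(175/8) − 10 = 250/7 in ≈ 35.714 in
Ia = 0.2S: 0.2·35.714 = 7.143 in (exactly 50/7)
Since P=9.580 > Ia=7.143: effective rainfall P−Ia = 853/350 in
Q: (853/350)² ÷ (13353/350) = 727609/4673550 in (≈ 0.156 in)

Q = 727609/4673550 in ≈ 0.156 in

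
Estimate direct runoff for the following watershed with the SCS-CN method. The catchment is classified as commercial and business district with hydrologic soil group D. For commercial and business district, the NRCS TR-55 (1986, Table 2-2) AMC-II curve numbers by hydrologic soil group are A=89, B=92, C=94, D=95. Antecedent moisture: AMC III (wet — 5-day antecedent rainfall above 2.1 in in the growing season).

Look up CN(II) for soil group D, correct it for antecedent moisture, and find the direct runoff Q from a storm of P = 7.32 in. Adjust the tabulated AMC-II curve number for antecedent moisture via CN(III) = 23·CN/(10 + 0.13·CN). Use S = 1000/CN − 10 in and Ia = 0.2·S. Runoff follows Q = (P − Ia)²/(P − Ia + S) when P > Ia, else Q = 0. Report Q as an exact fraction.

NRCS table: commercial and business district, soil group D → CN(II) = 95
Adjust CN=95 to AMC III: 23·95/(10 + 0.13·95) → 2185 ÷ (447/20) = 43700/447 ≈ 97.763
Max retention: S = 1000/(43700/447) − 10 = 100/437 in (≈ 0.229 in)
Ia = 0.2S: 0.2·0.229 = 0.046 in (exactly 20/437)
Since P=7.320 > Ia=0.046: effective rainfall P−Ia = 79471/10925 in
Q: (79471/10925)² ÷ (81971/10925) = 6315639841/895533175 in (≈ 7.052 in)

Q = 6315639841/895533175 in ≈ 7.052 in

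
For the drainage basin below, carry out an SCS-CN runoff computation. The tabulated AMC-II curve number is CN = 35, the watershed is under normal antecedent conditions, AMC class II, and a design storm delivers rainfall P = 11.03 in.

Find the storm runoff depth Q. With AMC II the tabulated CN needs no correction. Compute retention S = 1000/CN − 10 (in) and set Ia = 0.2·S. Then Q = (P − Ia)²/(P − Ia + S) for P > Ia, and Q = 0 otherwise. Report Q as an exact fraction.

Average conditions: CN = 35 (no AMC adjustment).
Retention S: 1000/CN − 10 with CN=35.000 → S = 130/7 ≈ 18.571 in
Initial abstraction Ia = S/5 = (130/7)/5 = 26/7 ≈ 3.714 in
Since P=11.030 > Ia=3.714: effective rainfall P−Ia = 5121/700 in
Q: (5121/700)² ÷ (18121/700) = 26224641/12684700 in (≈ 2.067 in)

Q = 26224641/12684700 in ≈ 2.067 in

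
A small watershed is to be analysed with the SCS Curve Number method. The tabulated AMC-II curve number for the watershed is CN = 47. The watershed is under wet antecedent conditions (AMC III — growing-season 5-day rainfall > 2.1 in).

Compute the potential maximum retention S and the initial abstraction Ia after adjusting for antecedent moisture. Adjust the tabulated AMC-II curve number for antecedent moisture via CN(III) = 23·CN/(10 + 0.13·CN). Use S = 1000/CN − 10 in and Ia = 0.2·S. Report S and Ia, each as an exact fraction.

CN(III) from CN(II)=47: (23·47)/(10 + 0.13·47) = 108100/1611 ≈ 67.101
Max retention: S = 1000/(108100/1611) − 10 = 5300/1081 in (≈ 4.903 in)
Ia = 0.2·(5300/1081) = 1060/1081 in ≈ 0.981 in

S = 5300/1081 in ≈ 4.903 in; Ia = 1060/1081 in ≈ 0.981 in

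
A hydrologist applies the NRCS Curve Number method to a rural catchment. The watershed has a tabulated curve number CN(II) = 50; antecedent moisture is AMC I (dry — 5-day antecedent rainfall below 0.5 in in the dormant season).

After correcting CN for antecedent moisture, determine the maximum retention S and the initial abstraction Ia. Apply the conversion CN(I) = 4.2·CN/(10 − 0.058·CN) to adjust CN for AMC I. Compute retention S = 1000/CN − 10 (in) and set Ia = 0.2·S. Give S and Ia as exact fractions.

Dry (AMC I): CN(I) = 4.2·50/(10 − 0.058·50) = 210/(71/10) = 2100/71 ≈ 29.577
S = 1000/(2100/71) − 10 = 500/21 in ≈ 23.810 in
Initial abstraction Ia = S/5 = (500/21)/5 = 100/21 ≈ 4.762 in

S = 500/21 in ≈ 23.810 in; Ia = 100/21 in ≈ 4.762 in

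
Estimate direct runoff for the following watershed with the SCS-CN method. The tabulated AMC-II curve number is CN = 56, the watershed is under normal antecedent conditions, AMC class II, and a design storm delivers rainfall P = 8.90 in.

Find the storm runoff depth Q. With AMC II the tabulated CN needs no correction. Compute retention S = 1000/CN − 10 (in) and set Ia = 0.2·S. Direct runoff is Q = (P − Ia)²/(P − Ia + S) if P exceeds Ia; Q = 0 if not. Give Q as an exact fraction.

CN(II) = 56; AMC II needs no correction.
Max retention: S = 1000/56 − 10 = 55/7 in (≈ 7.857 in)
Ia = 0.2·(55/7) = 11/7 in ≈ 1.571 in
Since P=8.900 > Ia=1.571: effective rainfall P−Ia = 513/70 in
Q: (513/70)² ÷ (1063/70) = 263169/74410 in (≈ 3.537 in)

Q = 263169/74410 in ≈ 3.537 in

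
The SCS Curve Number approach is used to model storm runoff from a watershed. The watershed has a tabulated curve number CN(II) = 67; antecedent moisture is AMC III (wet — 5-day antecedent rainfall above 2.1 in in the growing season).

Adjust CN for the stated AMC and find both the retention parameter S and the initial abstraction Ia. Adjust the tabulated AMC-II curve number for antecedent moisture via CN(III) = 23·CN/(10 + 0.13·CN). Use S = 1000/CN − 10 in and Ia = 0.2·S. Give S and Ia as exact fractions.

S = 3300/1541 in ≈ 2.141 in; Ia = 660/1541 in ≈ 0.428 in

CN(III) from CN(II)=67: (23·67)/(10 + 0.13·67) = 154100/1871 ≈ 82.362
Max retention: S = 1000/(154100/1871) − 10 = 3300/1541 in (≈ 2.141 in)
Ia = 0.2·(3300/1541) = 660/1541 in ≈ 0.428 in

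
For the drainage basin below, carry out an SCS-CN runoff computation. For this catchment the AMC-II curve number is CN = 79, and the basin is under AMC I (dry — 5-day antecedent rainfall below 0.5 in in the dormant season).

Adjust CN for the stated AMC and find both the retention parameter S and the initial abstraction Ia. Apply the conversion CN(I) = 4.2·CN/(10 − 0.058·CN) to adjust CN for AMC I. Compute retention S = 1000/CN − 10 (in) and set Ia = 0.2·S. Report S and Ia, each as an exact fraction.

CN(I) from CN(II)=79: (4.2·79)/(10 − 0.058·79) = 7900/129 ≈ 61.240
Retention S: 1000/CN − 10 with CN=61.240 → S = 500/79 ≈ 6.329 in
Ia = 0.2·(500/79) = 100/79 in ≈ 1.266 in

S = 500/79 in ≈ 6.329 in; Ia = 100/79 in ≈ 1.266 in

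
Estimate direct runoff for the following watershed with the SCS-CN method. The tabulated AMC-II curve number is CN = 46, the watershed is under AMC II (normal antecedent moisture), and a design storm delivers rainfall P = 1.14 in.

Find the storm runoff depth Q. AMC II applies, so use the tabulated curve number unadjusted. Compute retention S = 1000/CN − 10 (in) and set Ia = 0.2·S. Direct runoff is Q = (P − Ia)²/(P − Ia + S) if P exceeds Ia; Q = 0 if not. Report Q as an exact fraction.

Q = 0 in ≈ 0.000 in

Average conditions: CN = 46 (no AMC adjustment).
Max retention: S = 1000/46 − 10 = 270/23 in (≈ 11.739 in)
Initial abstraction Ia = S/5 = (270/23)/5 = 54/23 ≈ 2.348 in
P = 1.140 ≤ Ia = 2.348 in: entire storm abstracted, Q = 0.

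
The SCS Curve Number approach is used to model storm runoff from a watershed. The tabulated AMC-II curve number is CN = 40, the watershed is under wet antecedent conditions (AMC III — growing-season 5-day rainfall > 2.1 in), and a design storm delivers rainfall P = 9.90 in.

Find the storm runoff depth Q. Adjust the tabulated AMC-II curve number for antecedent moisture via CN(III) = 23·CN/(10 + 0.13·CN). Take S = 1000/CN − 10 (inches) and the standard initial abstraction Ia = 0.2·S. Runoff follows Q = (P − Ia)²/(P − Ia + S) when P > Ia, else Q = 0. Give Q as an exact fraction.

Wet (AMC III): CN(III) = 23·40/(10 + 0.13·40) = 920/(76/5) = 1150/19 ≈ 60.526
Retention S: 1000/CN − 10 with CN=60.526 → S = 150/23 ≈ 6.522 in
Ia = 0.2·(150/23) = 30/23 in ≈ 1.304 in
Excess rainfall: 9.900 − 1.304 = 8.596 in; P > Ia so Q > 0
Runoff Q = (P−Ia)²/(P−Ia+S) = (8.596)²/(8.596+6.522) = 1302843/266570 ≈ 4.887 in

Q = 1302843/266570 in ≈ 4.887 in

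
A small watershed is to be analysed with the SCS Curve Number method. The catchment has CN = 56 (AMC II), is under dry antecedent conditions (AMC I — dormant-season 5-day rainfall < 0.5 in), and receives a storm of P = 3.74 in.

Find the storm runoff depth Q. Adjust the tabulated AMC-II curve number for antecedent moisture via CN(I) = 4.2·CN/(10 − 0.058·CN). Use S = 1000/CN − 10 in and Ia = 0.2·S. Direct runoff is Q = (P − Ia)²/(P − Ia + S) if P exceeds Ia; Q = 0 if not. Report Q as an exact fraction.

Dry (AMC I): CN(I) = 4.2·56/(10 − 0.058·56) = (1176/5)/(844/125) = 7350/211 ≈ 34.834
Max retention: S = 1000/(7350/211) − 10 = 2750/147 in (≈ 18.707 in)
Ia = 0.2S: 0.2·18.707 = 3.741 in (exactly 550/147)
P = 3.740 ≤ Ia = 3.741 in: entire storm abstracted, Q = 0.

Q = 0 in ≈ 0.000 in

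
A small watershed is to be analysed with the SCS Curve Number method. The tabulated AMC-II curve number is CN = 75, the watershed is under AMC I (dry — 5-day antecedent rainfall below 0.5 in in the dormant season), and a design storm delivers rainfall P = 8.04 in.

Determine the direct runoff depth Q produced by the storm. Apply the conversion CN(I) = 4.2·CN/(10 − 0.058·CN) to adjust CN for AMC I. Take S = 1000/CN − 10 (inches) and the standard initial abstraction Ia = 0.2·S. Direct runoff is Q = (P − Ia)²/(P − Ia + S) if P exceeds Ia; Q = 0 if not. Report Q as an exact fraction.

Adjust CN=75 to AMC I: 4.2·75/(10 − 0.058·75) → 315 ÷ (113/20) = 6300/113 ≈ 55.752
Retention S: 1000/CN − 10 with CN=55.752 → S = 500/63 ≈ 7.937 in
Ia = 0.2S: 0.2·7.937 = 1.587 in (exactly 100/63)
P − Ia = 8.040 − 1.587 = 10163/1575 ≈ 6.453 in (> 0, runoff occurs)
Q = (10163/1575)²/((10163/1575) + 500/63) = (103286569/2480625)/(22663/1575) = 103286569/35694225 in ≈ 2.894 in

Q = 103286569/35694225 in ≈ 2.894 in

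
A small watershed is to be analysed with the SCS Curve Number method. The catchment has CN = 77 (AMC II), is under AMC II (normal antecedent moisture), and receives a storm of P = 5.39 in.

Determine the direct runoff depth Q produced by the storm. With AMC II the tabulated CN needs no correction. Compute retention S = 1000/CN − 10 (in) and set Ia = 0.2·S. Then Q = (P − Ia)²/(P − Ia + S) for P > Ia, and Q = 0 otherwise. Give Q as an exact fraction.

Average conditions: CN = 77 (no AMC adjustment).
S = 1000/77 − 10 = 230/77 in ≈ 2.987 in
Initial abstraction Ia = S/5 = (230/77)/5 = 46/77 ≈ 0.597 in
Excess rainfall: 5.390 − 0.597 = 4.793 in; P > Ia so Q > 0
Q: (36903/7700)² ÷ (59903/7700) = 1361831409/461253100 in (≈ 2.952 in)

Q = 1361831409/461253100 in ≈ 2.952 in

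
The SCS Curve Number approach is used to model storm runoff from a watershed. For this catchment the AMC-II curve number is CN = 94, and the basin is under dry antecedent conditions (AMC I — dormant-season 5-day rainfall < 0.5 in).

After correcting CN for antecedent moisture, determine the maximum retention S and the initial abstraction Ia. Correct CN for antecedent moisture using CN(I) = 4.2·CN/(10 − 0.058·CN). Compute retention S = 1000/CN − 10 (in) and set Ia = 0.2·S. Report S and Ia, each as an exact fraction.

Adjust CN=94 to AMC I: 4.2·94/(10 − 0.058·94) → (1974/5) ÷ (1137/250) = 32900/379 ≈ 86.807
Max retention: S = 1000/(32900/379) − 10 = 500/329 in (≈ 1.520 in)
Ia = 0.2S: 0.2·1.520 = 0.304 in (exactly 100/329)

S = 500/329 in ≈ 1.520 in; Ia = 100/329 in ≈ 0.304 in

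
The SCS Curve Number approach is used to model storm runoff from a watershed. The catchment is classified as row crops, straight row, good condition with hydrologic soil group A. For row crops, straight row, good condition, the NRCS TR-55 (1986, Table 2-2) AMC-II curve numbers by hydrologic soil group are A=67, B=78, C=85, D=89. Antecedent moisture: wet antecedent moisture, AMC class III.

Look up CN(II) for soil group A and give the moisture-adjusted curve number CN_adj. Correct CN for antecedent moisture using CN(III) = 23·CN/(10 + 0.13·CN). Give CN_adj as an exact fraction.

CN_adj = 154100/1871 ≈ 82.362

NRCS table: row crops, straight row, good condition, soil group A → CN(II) = 67
CN(III) from CN(II)=67: (23·67)/(10 + 0.13·67) = 154100/1871 ≈ 82.362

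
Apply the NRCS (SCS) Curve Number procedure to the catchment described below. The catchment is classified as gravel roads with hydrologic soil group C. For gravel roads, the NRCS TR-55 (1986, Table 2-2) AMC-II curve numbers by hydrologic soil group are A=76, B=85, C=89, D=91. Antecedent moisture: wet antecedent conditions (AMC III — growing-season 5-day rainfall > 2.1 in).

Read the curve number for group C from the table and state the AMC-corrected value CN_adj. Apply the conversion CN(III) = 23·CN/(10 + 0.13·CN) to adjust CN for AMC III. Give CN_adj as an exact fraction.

CN_adj = 204700/2157 ≈ 94.900

NRCS table: gravel roads, soil group C → CN(II) = 89
Wet (AMC III): CN(III) = 23·89/(10 + 0.13·89) = 2047/(2157/100) = 204700/2157 ≈ 94.900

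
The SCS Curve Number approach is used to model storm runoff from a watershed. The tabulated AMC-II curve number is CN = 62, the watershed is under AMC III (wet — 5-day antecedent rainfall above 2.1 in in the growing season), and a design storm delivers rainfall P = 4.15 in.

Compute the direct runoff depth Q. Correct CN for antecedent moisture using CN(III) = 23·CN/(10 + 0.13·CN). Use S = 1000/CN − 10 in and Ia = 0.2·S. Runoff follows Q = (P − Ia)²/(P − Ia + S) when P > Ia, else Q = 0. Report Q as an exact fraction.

Q = 2660393241/1277396540 in ≈ 2.083 in

CN(III) from CN(II)=62: (23·62)/(10 + 0.13·62) = 71300/903 ≈ 78.959
S = 1000/(71300/903) − 10 = 1900/713 in ≈ 2.665 in
Ia = 0.2·(1900/713) = 380/713 in ≈ 0.533 in
Excess rainfall: 4.150 − 0.533 = 3.617 in; P > Ia so Q > 0
Runoff Q = (P−Ia)²/(P−Ia+S) = (3.617)²/(3.617+2.665) = 2660393241/1277396540 ≈ 2.083 in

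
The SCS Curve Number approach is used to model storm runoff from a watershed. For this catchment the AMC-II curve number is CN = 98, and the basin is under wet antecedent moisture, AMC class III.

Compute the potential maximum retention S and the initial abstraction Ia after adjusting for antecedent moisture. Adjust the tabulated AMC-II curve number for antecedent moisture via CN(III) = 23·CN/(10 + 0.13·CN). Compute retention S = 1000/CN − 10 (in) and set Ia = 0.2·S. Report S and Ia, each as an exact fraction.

CN(III) from CN(II)=98: (23·98)/(10 + 0.13·98) = 112700/1137 ≈ 99.120
S = 1000/(112700/1137) − 10 = 100/1127 in ≈ 0.089 in
Ia = 0.2S: 0.2·0.089 = 0.018 in (exactly 20/1127)

S = 100/1127 in ≈ 0.089 in; Ia = 20/1127 in ≈ 0.018 in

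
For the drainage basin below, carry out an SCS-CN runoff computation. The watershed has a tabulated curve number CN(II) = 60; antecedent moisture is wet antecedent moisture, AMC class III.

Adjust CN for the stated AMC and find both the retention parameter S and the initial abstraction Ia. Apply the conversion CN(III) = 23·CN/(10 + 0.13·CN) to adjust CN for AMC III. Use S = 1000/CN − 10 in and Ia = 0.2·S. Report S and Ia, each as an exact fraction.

Wet (AMC III): CN(III) = 23·60/(10 + 0.13·60) = 1380/(89/5) = 6900/89 ≈ 77.528
S = 1000/(6900/89) − 10 = 200/69 in ≈ 2.899 in
Initial abstraction Ia = S/5 = (200/69)/5 = 40/69 ≈ 0.580 in

S = 200/69 in ≈ 2.899 in; Ia = 40/69 in ≈ 0.580 in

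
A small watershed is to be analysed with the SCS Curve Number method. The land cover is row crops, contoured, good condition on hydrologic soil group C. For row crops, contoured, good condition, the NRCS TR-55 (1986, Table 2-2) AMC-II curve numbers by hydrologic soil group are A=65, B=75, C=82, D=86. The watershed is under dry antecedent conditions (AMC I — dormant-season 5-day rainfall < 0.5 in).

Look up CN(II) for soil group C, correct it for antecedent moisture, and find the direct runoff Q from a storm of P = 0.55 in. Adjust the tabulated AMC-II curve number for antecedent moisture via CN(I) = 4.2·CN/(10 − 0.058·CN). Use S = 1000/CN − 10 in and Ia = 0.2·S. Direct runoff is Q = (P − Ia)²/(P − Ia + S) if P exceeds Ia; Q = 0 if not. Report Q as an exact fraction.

NRCS table: row crops, contoured, good condition, soil group C → CN(II) = 82
Dry (AMC I): CN(I) = 4.2·82/(10 − 0.058·82) = (1722/5)/(1311/250) = 28700/437 ≈ 65.675
Retention S: 1000/CN − 10 with CN=65.675 → S = 1500/287 ≈ 5.226 in
Ia = 0.2·(1500/287) = 300/287 in ≈ 1.045 in
P = 0.550 ≤ Ia = 1.045 in: entire storm abstracted, Q = 0.

Q = 0 in ≈ 0.000 in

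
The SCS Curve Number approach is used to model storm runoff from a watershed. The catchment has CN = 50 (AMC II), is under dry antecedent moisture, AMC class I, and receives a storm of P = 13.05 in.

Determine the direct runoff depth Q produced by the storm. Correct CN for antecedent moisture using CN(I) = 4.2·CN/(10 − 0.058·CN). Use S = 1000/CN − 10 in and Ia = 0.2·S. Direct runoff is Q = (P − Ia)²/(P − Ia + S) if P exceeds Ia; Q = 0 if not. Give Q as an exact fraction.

Q = 12117361/5662020 in ≈ 2.140 in

Dry (AMC I): CN(I) = 4.2·50/(10 − 0.058·50) = 210/(71/10) = 2100/71 ≈ 29.577
S = 1000/(2100/71) − 10 = 500/21 in ≈ 23.810 in
Ia = 0.2S: 0.2·23.810 = 4.762 in (exactly 100/21)
Since P=13.050 > Ia=4.762: effective rainfall P−Ia = 3481/420 in
Q: (3481/420)² ÷ (13481/420) = 12117361/5662020 in (≈ 2.140 in)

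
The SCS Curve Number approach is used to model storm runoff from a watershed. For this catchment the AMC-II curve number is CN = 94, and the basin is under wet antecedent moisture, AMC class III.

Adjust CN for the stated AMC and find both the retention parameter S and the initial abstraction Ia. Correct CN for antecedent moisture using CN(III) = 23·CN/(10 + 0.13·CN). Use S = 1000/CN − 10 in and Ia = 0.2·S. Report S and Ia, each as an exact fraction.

Adjust CN=94 to AMC III: 23·94/(10 + 0.13·94) → 2162 ÷ (1111/50) = 108100/1111 ≈ 97.300
S = 1000/(108100/1111) − 10 = 300/1081 in ≈ 0.278 in
Ia = 0.2·(300/1081) = 60/1081 in ≈ 0.056 in

S = 300/1081 in ≈ 0.278 in; Ia = 60/1081 in ≈ 0.056 in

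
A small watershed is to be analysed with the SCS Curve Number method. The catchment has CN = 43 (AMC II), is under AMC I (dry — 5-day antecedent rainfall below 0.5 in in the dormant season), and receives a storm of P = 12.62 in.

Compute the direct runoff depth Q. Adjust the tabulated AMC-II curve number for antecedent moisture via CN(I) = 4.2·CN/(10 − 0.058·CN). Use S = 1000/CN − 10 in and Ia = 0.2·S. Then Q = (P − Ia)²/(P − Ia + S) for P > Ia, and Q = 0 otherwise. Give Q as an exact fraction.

Dry (AMC I): CN(I) = 4.2·43/(10 − 0.058·43) = (903/5)/(3753/500) = 30100/1251 ≈ 24.061
S = 1000/(30100/1251) − 10 = 9500/301 in ≈ 31.561 in
Initial abstraction Ia = S/5 = (9500/301)/5 = 1900/301 ≈ 6.312 in
Excess rainfall: 12.620 − 6.312 = 6.308 in; P > Ia so Q > 0
Runoff Q = (P−Ia)²/(P−Ia+S) = (6.308)²/(6.308+31.561) = 9011894761/8577461550 ≈ 1.051 in

Q = 9011894761/8577461550 in ≈ 1.051 in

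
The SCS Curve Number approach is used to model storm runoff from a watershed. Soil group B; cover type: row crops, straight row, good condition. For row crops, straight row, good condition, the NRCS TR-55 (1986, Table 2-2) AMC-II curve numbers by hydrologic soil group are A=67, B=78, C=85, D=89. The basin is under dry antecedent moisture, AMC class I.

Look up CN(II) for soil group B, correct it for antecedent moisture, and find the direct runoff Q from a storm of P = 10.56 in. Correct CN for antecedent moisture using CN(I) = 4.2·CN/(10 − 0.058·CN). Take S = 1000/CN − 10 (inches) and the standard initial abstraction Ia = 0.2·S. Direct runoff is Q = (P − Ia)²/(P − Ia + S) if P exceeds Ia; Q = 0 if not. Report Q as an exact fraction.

NRCS table: row crops, straight row, good condition, soil group B → CN(II) = 78
Adjust CN=78 to AMC I: 4.2·78/(10 − 0.058·78) → (1638/5) ÷ (1369/250) = 81900/1369 ≈ 59.825
S = 1000/(81900/1369) − 10 = 5500/819 in ≈ 6.716 in
Ia = 0.2S: 0.2·6.716 = 1.343 in (exactly 1100/819)
Since P=10.560 > Ia=1.343: effective rainfall P−Ia = 188716/20475 in
Runoff Q = (P−Ia)²/(P−Ia+S) = (9.217)²/(9.217+6.716) = 36791042/6900075 ≈ 5.332 in

Q = 36791042/6900075 in ≈ 5.332 in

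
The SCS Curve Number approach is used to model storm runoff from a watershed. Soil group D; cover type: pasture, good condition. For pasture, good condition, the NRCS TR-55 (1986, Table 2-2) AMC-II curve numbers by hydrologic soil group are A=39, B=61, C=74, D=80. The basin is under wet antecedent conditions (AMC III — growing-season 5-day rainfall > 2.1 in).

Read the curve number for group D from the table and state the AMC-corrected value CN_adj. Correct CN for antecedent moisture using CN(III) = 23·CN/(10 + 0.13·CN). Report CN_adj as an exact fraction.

CN_adj = 4600/51 ≈ 90.196

NRCS table: pasture, good condition, soil group D → CN(II) = 80
CN(III) from CN(II)=80: (23·80)/(10 + 0.13·80) = 4600/51 ≈ 90.196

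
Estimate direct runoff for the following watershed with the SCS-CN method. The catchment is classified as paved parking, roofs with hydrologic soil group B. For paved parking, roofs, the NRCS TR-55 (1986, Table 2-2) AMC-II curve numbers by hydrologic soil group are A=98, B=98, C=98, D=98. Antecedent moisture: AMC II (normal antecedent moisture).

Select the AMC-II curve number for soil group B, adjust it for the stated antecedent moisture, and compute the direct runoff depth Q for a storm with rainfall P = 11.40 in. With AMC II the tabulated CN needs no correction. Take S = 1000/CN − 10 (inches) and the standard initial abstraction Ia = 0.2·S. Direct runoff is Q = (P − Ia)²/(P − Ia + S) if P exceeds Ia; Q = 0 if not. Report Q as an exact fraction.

Q = 7745089/694085 in ≈ 11.159 in

NRCS table: paved parking, roofs, soil group B → CN(II) = 98
AMC II — tabulated CN = 98 applies directly.
Retention S: 1000/CN − 10 with CN=98.000 → S = 10/49 ≈ 0.204 in
Ia = 0.2S: 0.2·0.204 = 0.041 in (exactly 2/49)
Excess rainfall: 11.400 − 0.041 = 11.359 in; P > Ia so Q > 0
Runoff Q = (P−Ia)²/(P−Ia+S) = (11.359)²/(11.359+0.204) = 7745089/694085 ≈ 11.159 in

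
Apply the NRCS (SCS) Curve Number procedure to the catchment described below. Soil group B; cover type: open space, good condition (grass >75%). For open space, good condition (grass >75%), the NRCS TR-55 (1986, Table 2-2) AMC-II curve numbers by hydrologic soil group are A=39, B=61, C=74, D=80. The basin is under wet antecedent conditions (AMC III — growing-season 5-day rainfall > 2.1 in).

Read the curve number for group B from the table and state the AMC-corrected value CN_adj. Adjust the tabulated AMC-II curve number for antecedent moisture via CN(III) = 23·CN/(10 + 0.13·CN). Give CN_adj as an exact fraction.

CN_adj = 140300/1793 ≈ 78.249

NRCS table: open space, good condition (grass >75%), soil group B → CN(II) = 61
Wet (AMC III): CN(III) = 23·61/(10 + 0.13·61) = 1403/(1793/100) = 140300/1793 ≈ 78.249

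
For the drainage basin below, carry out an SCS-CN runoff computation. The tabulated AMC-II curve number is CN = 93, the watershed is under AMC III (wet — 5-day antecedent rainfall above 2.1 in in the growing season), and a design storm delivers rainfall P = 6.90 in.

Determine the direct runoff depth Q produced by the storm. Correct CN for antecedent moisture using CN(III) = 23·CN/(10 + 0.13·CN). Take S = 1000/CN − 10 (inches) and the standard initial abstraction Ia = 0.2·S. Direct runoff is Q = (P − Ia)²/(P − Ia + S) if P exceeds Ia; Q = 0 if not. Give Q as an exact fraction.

Wet (AMC III): CN(III) = 23·93/(10 + 0.13·93) = 2139/(2209/100) = 213900/2209 ≈ 96.831
Max retention: S = 1000/(213900/2209) − 10 = 700/2139 in (≈ 0.327 in)
Ia = 0.2·(700/2139) = 140/2139 in ≈ 0.065 in
Since P=6.900 > Ia=0.065: effective rainfall P−Ia = 146191/21390 in
Q: (146191/21390)² ÷ (153191/21390) = 21371808481/3276755490 in (≈ 6.522 in)

Q = 21371808481/3276755490 in ≈ 6.522 in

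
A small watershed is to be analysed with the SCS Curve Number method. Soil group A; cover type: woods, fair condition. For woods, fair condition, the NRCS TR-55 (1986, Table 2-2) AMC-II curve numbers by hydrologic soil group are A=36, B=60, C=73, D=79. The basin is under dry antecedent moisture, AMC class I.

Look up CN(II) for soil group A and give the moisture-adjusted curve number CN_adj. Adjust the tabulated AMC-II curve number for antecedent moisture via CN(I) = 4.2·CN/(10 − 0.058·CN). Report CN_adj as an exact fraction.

CN_adj = 18900/989 ≈ 19.110

NRCS table: woods, fair condition, soil group A → CN(II) = 36
Adjust CN=36 to AMC I: 4.2·36/(10 − 0.058·36) → (756/5) ÷ (989/125) = 18900/989 ≈ 19.110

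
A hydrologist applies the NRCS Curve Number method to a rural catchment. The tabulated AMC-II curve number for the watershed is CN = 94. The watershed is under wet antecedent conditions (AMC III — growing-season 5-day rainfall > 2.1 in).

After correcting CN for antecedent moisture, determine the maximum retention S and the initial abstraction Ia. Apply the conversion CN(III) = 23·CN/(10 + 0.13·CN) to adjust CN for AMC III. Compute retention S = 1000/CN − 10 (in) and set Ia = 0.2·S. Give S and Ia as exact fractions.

Adjust CN=94 to AMC III: 23·94/(10 + 0.13·94) → 2162 ÷ (1111/50) = 108100/1111 ≈ 97.300
S = 1000/(108100/1111) − 10 = 300/1081 in ≈ 0.278 in
Ia = 0.2S: 0.2·0.278 = 0.056 in (exactly 60/1081)

S = 300/1081 in ≈ 0.278 in; Ia = 60/1081 in ≈ 0.056 in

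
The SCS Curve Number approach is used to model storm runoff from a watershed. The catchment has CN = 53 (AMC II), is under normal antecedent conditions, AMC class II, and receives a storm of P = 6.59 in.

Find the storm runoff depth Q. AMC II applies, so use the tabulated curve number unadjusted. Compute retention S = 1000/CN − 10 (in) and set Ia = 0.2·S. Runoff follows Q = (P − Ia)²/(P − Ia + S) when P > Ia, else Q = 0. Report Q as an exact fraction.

Q = 651627729/384393100 in ≈ 1.695 in

AMC II — tabulated CN = 53 applies directly.
S = 1000/53 − 10 = 470/53 in ≈ 8.868 in
Initial abstraction Ia = S/5 = (470/53)/5 = 94/53 ≈ 1.774 in
Excess rainfall: 6.590 − 1.774 = 4.816 in; P > Ia so Q > 0
Q = (25527/5300)²/((25527/5300) + 470/53) = (651627729/28090000)/(72527/5300) = 651627729/384393100 in ≈ 1.695 in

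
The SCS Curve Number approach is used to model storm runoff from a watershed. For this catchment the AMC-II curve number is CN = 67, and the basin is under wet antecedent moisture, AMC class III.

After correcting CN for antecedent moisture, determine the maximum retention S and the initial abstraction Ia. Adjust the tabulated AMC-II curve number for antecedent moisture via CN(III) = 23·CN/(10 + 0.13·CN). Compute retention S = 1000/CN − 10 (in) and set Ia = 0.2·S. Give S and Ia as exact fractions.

Adjust CN=67 to AMC III: 23·67/(10 + 0.13·67) → 1541 ÷ (1871/100) = 154100/1871 ≈ 82.362
S = 1000/(154100/1871) − 10 = 3300/1541 in ≈ 2.141 in
Ia = 0.2S: 0.2·2.141 = 0.428 in (exactly 660/1541)

S = 3300/1541 in ≈ 2.141 in; Ia = 660/1541 in ≈ 0.428 in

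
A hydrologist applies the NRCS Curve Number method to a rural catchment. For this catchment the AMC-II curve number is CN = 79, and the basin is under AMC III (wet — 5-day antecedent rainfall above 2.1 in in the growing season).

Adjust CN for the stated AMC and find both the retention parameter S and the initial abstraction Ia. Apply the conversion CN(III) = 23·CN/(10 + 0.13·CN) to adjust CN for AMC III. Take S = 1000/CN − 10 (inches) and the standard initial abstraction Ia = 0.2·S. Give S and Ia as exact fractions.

Wet (AMC III): CN(III) = 23·79/(10 + 0.13·79) = 1817/(2027/100) = 181700/2027 ≈ 89.640
Max retention: S = 1000/(181700/2027) − 10 = 2100/1817 in (≈ 1.156 in)
Ia = 0.2·(2100/1817) = 420/1817 in ≈ 0.231 in

S = 2100/1817 in ≈ 1.156 in; Ia = 420/1817 in ≈ 0.231 in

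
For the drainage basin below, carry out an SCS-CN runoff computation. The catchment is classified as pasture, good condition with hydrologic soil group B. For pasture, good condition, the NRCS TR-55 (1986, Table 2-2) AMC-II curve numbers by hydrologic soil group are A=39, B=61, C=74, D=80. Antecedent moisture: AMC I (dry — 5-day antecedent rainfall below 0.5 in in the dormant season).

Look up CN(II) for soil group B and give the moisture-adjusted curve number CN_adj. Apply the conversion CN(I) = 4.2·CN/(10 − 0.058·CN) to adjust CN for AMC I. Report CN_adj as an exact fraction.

NRCS table: pasture, good condition, soil group B → CN(II) = 61
Dry (AMC I): CN(I) = 4.2·61/(10 − 0.058·61) = (1281/5)/(3231/500) = 42700/1077 ≈ 39.647

CN_adj = 42700/1077 ≈ 39.647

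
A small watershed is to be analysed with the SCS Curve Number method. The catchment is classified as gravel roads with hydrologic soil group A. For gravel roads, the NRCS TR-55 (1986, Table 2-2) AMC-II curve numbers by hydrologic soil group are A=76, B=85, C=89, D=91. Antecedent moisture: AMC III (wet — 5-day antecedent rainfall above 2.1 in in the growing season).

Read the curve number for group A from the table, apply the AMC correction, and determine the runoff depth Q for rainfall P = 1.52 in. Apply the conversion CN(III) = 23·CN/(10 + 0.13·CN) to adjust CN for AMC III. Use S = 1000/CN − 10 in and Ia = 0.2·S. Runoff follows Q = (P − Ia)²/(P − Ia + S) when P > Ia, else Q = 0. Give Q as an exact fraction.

Q = 92561618/156260275 in ≈ 0.592 in

NRCS table: gravel roads, soil group A → CN(II) = 76
Wet (AMC III): CN(III) = 23·76/(10 + 0.13·76) = 1748/(497/25) = 43700/497 ≈ 87.928
Retention S: 1000/CN − 10 with CN=87.928 → S = 600/437 ≈ 1.373 in
Ia = 0.2S: 0.2·1.373 = 0.275 in (exactly 120/437)
P − Ia = 1.520 − 0.275 = 13606/10925 ≈ 1.245 in (> 0, runoff occurs)
Runoff Q = (P−Ia)²/(P−Ia+S) = (1.245)²/(1.245+1.373) = 92561618/156260275 ≈ 0.592 in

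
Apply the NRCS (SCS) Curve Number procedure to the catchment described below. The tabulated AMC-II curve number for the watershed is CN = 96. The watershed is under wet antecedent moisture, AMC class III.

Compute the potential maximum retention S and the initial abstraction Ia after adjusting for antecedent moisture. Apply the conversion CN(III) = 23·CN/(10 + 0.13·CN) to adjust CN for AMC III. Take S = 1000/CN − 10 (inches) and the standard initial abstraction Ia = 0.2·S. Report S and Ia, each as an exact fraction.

Adjust CN=96 to AMC III: 23·96/(10 + 0.13·96) → 2208 ÷ (562/25) = 27600/281 ≈ 98.221
Max retention: S = 1000/(27600/281) − 10 = 25/138 in (≈ 0.181 in)
Ia = 0.2S: 0.2·0.181 = 0.036 in (exactly 5/138)

S = 25/138 in ≈ 0.181 in; Ia = 5/138 in ≈ 0.036 in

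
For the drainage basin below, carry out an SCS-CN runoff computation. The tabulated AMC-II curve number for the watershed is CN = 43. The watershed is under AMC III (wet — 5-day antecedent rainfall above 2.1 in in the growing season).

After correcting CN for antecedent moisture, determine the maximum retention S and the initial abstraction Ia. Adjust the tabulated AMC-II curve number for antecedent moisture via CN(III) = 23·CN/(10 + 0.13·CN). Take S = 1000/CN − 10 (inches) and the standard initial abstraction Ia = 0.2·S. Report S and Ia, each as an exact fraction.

S = 5700/989 in ≈ 5.763 in; Ia = 1140/989 in ≈ 1.153 in

Adjust CN=43 to AMC III: 23·43/(10 + 0.13·43) → 989 ÷ (1559/100) = 98900/1559 ≈ 63.438
S = 1000/(98900/1559) − 10 = 5700/989 in ≈ 5.763 in
Ia = 0.2S: 0.2·5.763 = 1.153 in (exactly 1140/989)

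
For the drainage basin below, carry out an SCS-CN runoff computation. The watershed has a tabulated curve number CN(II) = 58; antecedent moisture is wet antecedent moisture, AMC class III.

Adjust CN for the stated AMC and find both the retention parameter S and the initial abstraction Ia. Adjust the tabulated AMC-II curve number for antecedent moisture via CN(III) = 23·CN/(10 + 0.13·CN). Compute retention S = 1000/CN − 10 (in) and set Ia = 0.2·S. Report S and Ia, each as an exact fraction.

S = 2100/667 in ≈ 3.148 in; Ia = 420/667 in ≈ 0.630 in

Wet (AMC III): CN(III) = 23·58/(10 + 0.13·58) = 1334/(877/50) = 66700/877 ≈ 76.055
S = 1000/(66700/877) − 10 = 2100/667 in ≈ 3.148 in
Ia = 0.2·(2100/667) = 420/667 in ≈ 0.630 in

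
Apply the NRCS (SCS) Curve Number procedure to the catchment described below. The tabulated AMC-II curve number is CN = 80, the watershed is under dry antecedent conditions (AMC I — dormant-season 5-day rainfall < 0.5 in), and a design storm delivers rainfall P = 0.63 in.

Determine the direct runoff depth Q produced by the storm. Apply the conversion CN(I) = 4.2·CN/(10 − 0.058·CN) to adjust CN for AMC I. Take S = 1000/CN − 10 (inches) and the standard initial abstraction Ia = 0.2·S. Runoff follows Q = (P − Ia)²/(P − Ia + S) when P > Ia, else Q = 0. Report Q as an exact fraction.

Q = 0 in ≈ 0.000 in

Dry (AMC I): CN(I) = 4.2·80/(10 − 0.058·80) = 336/(134/25) = 4200/67 ≈ 62.687
Retention S: 1000/CN − 10 with CN=62.687 → S = 125/21 ≈ 5.952 in
Ia = 0.2S: 0.2·5.952 = 1.190 in (exactly 25/21)
P = 0.630 ≤ Ia = 1.190 in: entire storm abstracted, Q = 0.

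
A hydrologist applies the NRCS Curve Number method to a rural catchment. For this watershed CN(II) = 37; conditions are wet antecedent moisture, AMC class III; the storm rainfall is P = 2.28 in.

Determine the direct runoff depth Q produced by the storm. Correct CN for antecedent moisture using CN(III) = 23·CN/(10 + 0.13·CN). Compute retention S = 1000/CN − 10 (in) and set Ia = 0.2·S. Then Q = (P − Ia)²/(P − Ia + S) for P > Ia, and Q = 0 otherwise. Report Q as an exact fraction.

Q = 96412683/1237545475 in ≈ 0.078 in

Adjust CN=37 to AMC III: 23·37/(10 + 0.13·37) → 851 ÷ (1481/100) = 85100/1481 ≈ 57.461
Retention S: 1000/CN − 10 with CN=57.461 → S = 6300/851 ≈ 7.403 in
Initial abstraction Ia = S/5 = (6300/851)/5 = 1260/851 ≈ 1.481 in
Excess rainfall: 2.280 − 1.481 = 0.799 in; P > Ia so Q > 0
Q = (17007/21275)²/((17007/21275) + 6300/851) = (289238049/452625625)/(174507/21275) = 96412683/1237545475 in ≈ 0.078 in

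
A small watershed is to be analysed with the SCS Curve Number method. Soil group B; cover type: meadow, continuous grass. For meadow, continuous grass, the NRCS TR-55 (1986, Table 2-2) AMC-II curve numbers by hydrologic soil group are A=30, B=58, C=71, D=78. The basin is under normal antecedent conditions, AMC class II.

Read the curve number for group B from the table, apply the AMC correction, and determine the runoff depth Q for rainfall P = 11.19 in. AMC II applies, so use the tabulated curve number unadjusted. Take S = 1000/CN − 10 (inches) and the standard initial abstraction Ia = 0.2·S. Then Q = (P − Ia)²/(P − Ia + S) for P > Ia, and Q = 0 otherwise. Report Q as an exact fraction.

Q = 266039667/47609300 in ≈ 5.588 in

NRCS table: meadow, continuous grass, soil group B → CN(II) = 58
Average conditions: CN = 58 (no AMC adjustment).
S = 1000/58 − 10 = 210/29 in ≈ 7.241 in
Ia = 0.2S: 0.2·7.241 = 1.448 in (exactly 42/29)
P − Ia = 11.190 − 1.448 = 28251/2900 ≈ 9.742 in (> 0, runoff occurs)
Q = (28251/2900)²/((28251/2900) + 210/29) = (798119001/8410000)/(49251/2900) = 266039667/47609300 in ≈ 5.588 in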